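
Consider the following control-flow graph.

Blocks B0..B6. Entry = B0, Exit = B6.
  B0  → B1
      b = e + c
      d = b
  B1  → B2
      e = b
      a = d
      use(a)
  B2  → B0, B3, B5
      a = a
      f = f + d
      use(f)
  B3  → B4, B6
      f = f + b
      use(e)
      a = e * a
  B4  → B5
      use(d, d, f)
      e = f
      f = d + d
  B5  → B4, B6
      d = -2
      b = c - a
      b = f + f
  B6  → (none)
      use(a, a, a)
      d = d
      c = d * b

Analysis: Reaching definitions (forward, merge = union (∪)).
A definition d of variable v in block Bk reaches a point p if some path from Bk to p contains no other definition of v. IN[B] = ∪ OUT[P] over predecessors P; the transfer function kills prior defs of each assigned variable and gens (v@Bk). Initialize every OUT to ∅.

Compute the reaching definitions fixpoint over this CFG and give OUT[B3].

Answer: {a@B3, b@B0, d@B0, e@B1, f@B3}

Working:
Per-block solution:
  B0:  IN={a@B2, b@B0, d@B0, e@B1, f@B2}  OUT={a@B2, b@B0, d@B0, e@B1, f@B2}
  B1:  IN={a@B2, b@B0, d@B0, e@B1, f@B2}  OUT={a@B1, b@B0, d@B0, e@B1, f@B2}
  B2:  IN={a@B1, b@B0, d@B0, e@B1, f@B2}  OUT={a@B2, b@B0, d@B0, e@B1, f@B2}
  B3:  IN={a@B2, b@B0, d@B0, e@B1, f@B2}  OUT={a@B3, b@B0, d@B0, e@B1, f@B3}
  B4:  IN={a@B2, a@B3, b@B0, b@B5, d@B0, d@B5, e@B1, e@B4, f@B2, f@B3, f@B4}  OUT={a@B2, a@B3, b@B0, b@B5, d@B0, d@B5, e@B4, f@B4}
  B5:  IN={a@B2, a@B3, b@B0, b@B5, d@B0, d@B5, e@B1, e@B4, f@B2, f@B4}  OUT={a@B2, a@B3, b@B5, d@B5, e@B1, e@B4, f@B2, f@B4}
  B6:  IN={a@B2, a@B3, b@B0, b@B5, d@B0, d@B5, e@B1, e@B4, f@B2, f@B3, f@B4}  OUT={a@B2, a@B3, b@B0, b@B5, c@B6, d@B6, e@B1, e@B4, f@B2, f@B3, f@B4}

Merge at B3: IN[B3] = OUT[B2] = {a@B2, b@B0, d@B0, e@B1, f@B2}
Applying B3's transfer function to that IN value gives OUT[B3] (row B3 above).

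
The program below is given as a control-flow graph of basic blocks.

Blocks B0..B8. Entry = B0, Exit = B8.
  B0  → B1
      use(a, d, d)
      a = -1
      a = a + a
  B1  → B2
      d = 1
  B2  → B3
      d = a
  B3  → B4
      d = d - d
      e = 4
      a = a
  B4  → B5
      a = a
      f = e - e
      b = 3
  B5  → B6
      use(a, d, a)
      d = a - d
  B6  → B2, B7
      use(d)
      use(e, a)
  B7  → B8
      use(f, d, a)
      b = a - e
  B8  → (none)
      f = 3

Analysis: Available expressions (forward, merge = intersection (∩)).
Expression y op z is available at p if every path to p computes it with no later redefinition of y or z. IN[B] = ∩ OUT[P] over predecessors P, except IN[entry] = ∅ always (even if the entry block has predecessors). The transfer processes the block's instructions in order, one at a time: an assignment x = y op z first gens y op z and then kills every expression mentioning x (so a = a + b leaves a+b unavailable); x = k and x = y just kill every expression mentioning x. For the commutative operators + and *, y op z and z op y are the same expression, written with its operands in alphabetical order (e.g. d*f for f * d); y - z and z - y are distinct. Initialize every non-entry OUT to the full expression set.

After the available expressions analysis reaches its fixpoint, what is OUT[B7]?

Answer: {a-e, e-e}

Working:
Fixpoint table:
  B0:   IN={}   OUT={}
  B1:   IN={}   OUT={}
  B2:   IN={}   OUT={}
  B3:   IN={}   OUT={}
  B4:   IN={}   OUT={e-e}
  B5:   IN={e-e}   OUT={e-e}
  B6:   IN={e-e}   OUT={e-e}
  B7:   IN={e-e}   OUT={a-e, e-e}
  B8:   IN={a-e, e-e}   OUT={a-e, e-e}

Merge at B7: IN[B7] = OUT[B6] = {e-e}
Applying B7's transfer function to that IN value gives OUT[B7] (row B7 above).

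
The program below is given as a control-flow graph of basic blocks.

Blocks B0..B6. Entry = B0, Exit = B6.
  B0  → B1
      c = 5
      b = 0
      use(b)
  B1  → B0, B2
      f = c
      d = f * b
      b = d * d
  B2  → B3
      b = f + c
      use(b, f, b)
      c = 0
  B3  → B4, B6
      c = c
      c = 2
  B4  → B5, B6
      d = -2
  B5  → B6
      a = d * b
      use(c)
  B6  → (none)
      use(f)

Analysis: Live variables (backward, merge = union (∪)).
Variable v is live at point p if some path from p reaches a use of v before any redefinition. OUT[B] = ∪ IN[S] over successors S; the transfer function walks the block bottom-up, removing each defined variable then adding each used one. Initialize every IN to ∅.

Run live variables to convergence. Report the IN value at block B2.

Converged values:
  B0:   IN={}   OUT={b, c}
  B1:   IN={b, c}   OUT={c, f}
  B2:   IN={c, f}   OUT={b, c, f}
  B3:   IN={b, c, f}   OUT={b, c, f}
  B4:   IN={b, c, f}   OUT={b, c, d, f}
  B5:   IN={b, c, d, f}   OUT={f}
  B6:   IN={f}   OUT={}

Merge at B2: OUT[B2] = IN[B3] = {b, c, f}
Applying B2's transfer function to that OUT value gives IN[B2] (row B2 above).

Answer: {c, f}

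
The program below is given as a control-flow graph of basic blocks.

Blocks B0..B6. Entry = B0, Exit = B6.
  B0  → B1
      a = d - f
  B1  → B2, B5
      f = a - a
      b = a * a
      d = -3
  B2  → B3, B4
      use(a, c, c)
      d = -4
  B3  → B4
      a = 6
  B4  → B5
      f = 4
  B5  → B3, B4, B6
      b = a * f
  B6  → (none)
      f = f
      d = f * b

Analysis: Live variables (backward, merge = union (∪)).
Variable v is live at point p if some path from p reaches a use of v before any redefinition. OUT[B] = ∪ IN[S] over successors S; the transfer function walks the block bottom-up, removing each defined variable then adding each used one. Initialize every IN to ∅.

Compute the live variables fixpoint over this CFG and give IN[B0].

Answer: {c, d, f}

Trace:
Fixpoint table:
  B0: | IN={c, d, f} | OUT={a, c}
  B1: | IN={a, c} | OUT={a, c, f}
  B2: | IN={a, c} | OUT={a}
  B3: | IN={} | OUT={a}
  B4: | IN={a} | OUT={a, f}
  B5: | IN={a, f} | OUT={a, b, f}
  B6: | IN={b, f} | OUT={}

Merge at B0: OUT[B0] = IN[B1] = {a, c}
Applying B0's transfer function to that OUT value gives IN[B0] (row B0 above).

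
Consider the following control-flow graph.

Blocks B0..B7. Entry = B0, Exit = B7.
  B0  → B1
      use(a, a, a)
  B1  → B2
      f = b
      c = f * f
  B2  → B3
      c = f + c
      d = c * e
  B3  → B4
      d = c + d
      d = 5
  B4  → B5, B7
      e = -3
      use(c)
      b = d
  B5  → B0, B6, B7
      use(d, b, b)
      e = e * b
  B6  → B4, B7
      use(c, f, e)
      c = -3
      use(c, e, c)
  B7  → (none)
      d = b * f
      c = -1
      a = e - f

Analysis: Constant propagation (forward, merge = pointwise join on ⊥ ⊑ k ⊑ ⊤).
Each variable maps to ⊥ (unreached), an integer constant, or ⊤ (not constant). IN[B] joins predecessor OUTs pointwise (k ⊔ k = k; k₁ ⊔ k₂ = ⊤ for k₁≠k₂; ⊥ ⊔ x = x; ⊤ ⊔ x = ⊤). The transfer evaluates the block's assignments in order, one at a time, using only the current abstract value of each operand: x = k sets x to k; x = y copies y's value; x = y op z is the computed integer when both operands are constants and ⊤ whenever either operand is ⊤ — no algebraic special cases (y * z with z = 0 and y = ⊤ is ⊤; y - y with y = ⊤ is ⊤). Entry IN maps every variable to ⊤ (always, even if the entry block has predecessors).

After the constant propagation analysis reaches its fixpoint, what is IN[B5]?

Per-block solution:
  B0:   IN=(all ⊤)   OUT=(all ⊤)
  B1:   IN=(all ⊤)   OUT=(all ⊤)
  B2:   IN=(all ⊤)   OUT=(all ⊤)
  B3:   IN=(all ⊤)   OUT={d:5; rest ⊤}
  B4:   IN={d:5; rest ⊤}   OUT={b:5, d:5, e:-3; rest ⊤}
  B5:   IN={b:5, d:5, e:-3; rest ⊤}   OUT={b:5, d:5, e:-15; rest ⊤}
  B6:   IN={b:5, d:5, e:-15; rest ⊤}   OUT={b:5, c:-3, d:5, e:-15; rest ⊤}
  B7:   IN={b:5, d:5; rest ⊤}   OUT={b:5, c:-1; rest ⊤}

Merge at B5: IN[B5] = OUT[B4] = {a: ⊤, b: 5, c: ⊤, d: 5, e: -3, f: ⊤}

Answer: {a: ⊤, b: 5, c: ⊤, d: 5, e: -3, f: ⊤}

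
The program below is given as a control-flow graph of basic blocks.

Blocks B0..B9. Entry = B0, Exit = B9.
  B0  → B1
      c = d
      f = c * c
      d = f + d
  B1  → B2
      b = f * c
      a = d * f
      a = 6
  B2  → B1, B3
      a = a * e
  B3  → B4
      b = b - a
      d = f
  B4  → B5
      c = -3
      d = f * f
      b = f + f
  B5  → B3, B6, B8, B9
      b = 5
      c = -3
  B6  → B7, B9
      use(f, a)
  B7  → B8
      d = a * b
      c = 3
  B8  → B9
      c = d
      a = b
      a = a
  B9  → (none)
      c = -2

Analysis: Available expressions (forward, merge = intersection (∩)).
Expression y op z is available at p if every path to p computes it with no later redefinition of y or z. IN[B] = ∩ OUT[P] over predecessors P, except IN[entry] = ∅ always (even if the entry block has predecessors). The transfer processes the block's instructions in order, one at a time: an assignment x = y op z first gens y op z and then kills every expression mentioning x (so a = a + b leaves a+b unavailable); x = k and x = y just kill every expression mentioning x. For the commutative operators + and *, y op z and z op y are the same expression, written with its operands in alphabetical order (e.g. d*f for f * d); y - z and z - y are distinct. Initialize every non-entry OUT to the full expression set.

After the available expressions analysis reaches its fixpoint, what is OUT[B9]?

Fixpoint table:
  B0:   IN={}   OUT={c*c}
  B1:   IN={c*c}   OUT={c*c, c*f, d*f}
  B2:   IN={c*c, c*f, d*f}   OUT={c*c, c*f, d*f}
  B3:   IN={}   OUT={}
  B4:   IN={}   OUT={f*f, f+f}
  B5:   IN={f*f, f+f}   OUT={f*f, f+f}
  B6:   IN={f*f, f+f}   OUT={f*f, f+f}
  B7:   IN={f*f, f+f}   OUT={a*b, f*f, f+f}
  B8:   IN={f*f, f+f}   OUT={f*f, f+f}
  B9:   IN={f*f, f+f}   OUT={f*f, f+f}

Merge at B9: IN[B9] = OUT[B5] ∩ OUT[B6] ∩ OUT[B8] = {f*f, f+f}
Applying B9's transfer function to that IN value gives OUT[B9] (row B9 above).

Answer: {f*f, f+f}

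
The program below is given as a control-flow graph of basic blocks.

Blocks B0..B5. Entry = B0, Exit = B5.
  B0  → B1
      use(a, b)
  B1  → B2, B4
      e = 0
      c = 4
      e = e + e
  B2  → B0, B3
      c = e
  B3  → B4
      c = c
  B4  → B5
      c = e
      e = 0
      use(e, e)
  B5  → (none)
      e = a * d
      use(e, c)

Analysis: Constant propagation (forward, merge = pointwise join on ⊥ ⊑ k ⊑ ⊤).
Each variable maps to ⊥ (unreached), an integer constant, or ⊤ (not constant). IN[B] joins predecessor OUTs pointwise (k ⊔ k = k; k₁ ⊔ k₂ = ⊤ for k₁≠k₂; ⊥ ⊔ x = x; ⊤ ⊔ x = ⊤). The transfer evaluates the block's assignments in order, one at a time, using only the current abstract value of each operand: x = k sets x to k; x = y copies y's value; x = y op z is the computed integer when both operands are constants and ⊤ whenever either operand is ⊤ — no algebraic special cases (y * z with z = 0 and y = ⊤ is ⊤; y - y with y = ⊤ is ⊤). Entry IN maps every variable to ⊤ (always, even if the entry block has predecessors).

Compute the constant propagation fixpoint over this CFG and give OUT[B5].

Fixpoint table:
  B0:   IN=(all ⊤)   OUT=(all ⊤)
  B1:   IN=(all ⊤)   OUT={c:4, e:0; rest ⊤}
  B2:   IN={c:4, e:0; rest ⊤}   OUT={c:0, e:0; rest ⊤}
  B3:   IN={c:0, e:0; rest ⊤}   OUT={c:0, e:0; rest ⊤}
  B4:   IN={e:0; rest ⊤}   OUT={c:0, e:0; rest ⊤}
  B5:   IN={c:0, e:0; rest ⊤}   OUT={c:0; rest ⊤}

Merge at B5: IN[B5] = OUT[B4] = {a: ⊤, b: ⊤, c: 0, d: ⊤, e: 0, f: ⊤}
Applying B5's transfer function to that IN value gives OUT[B5] (row B5 above).

Answer: {a: ⊤, b: ⊤, c: 0, d: ⊤, e: ⊤, f: ⊤}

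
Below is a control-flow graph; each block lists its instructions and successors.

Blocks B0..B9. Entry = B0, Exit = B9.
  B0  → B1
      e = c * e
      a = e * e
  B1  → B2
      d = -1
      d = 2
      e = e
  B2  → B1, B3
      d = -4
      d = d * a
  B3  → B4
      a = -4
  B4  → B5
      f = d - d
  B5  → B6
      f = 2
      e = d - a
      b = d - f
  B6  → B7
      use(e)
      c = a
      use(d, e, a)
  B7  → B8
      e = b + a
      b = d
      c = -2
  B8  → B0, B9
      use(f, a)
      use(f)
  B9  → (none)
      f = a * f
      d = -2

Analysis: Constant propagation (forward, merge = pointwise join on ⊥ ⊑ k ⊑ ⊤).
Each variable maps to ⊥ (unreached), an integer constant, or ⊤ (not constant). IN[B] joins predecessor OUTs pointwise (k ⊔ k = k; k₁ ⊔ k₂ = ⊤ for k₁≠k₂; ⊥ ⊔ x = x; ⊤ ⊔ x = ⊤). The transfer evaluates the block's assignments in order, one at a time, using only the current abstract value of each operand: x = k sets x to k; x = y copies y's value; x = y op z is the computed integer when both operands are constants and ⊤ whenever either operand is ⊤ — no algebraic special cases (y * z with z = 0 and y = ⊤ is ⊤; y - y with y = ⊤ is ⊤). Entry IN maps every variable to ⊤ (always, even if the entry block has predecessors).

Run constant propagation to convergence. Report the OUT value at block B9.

Answer: {a: -4, b: ⊤, c: -2, d: -2, e: ⊤, f: -8}

Working:
Converged values:
  B0: | IN=(all ⊤) | OUT=(all ⊤)
  B1: | IN=(all ⊤) | OUT={d:2; rest ⊤}
  B2: | IN={d:2; rest ⊤} | OUT=(all ⊤)
  B3: | IN=(all ⊤) | OUT={a:-4; rest ⊤}
  B4: | IN={a:-4; rest ⊤} | OUT={a:-4; rest ⊤}
  B5: | IN={a:-4; rest ⊤} | OUT={a:-4, f:2; rest ⊤}
  B6: | IN={a:-4, f:2; rest ⊤} | OUT={a:-4, c:-4, f:2; rest ⊤}
  B7: | IN={a:-4, c:-4, f:2; rest ⊤} | OUT={a:-4, c:-2, f:2; rest ⊤}
  B8: | IN={a:-4, c:-2, f:2; rest ⊤} | OUT={a:-4, c:-2, f:2; rest ⊤}
  B9: | IN={a:-4, c:-2, f:2; rest ⊤} | OUT={a:-4, c:-2, d:-2, f:-8; rest ⊤}

Merge at B9: IN[B9] = OUT[B8] = {a: -4, b: ⊤, c: -2, d: ⊤, e: ⊤, f: 2}
Applying B9's transfer function to that IN value gives OUT[B9] (row B9 above).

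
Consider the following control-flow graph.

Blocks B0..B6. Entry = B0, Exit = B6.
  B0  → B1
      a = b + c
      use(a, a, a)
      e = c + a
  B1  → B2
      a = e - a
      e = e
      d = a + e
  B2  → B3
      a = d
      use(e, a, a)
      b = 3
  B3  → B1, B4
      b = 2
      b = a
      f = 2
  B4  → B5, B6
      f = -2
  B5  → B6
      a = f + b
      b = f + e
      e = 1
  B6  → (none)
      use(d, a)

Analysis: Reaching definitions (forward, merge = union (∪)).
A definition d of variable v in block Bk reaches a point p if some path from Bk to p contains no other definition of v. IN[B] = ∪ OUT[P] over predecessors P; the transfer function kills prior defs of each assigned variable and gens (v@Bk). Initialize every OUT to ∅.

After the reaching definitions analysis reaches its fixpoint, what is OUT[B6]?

Fixpoint table:
  B0:  IN={}  OUT={a@B0, e@B0}
  B1:  IN={a@B0, a@B2, b@B3, d@B1, e@B0, e@B1, f@B3}  OUT={a@B1, b@B3, d@B1, e@B1, f@B3}
  B2:  IN={a@B1, b@B3, d@B1, e@B1, f@B3}  OUT={a@B2, b@B2, d@B1, e@B1, f@B3}
  B3:  IN={a@B2, b@B2, d@B1, e@B1, f@B3}  OUT={a@B2, b@B3, d@B1, e@B1, f@B3}
  B4:  IN={a@B2, b@B3, d@B1, e@B1, f@B3}  OUT={a@B2, b@B3, d@B1, e@B1, f@B4}
  B5:  IN={a@B2, b@B3, d@B1, e@B1, f@B4}  OUT={a@B5, b@B5, d@B1, e@B5, f@B4}
  B6:  IN={a@B2, a@B5, b@B3, b@B5, d@B1, e@B1, e@B5, f@B4}  OUT={a@B2, a@B5, b@B3, b@B5, d@B1, e@B1, e@B5, f@B4}

Merge at B6: IN[B6] = OUT[B4] ⊔ OUT[B5] = {a@B2, a@B5, b@B3, b@B5, d@B1, e@B1, e@B5, f@B4}
Applying B6's transfer function to that IN value gives OUT[B6] (row B6 above).

Answer: {a@B2, a@B5, b@B3, b@B5, d@B1, e@B1, e@B5, f@B4}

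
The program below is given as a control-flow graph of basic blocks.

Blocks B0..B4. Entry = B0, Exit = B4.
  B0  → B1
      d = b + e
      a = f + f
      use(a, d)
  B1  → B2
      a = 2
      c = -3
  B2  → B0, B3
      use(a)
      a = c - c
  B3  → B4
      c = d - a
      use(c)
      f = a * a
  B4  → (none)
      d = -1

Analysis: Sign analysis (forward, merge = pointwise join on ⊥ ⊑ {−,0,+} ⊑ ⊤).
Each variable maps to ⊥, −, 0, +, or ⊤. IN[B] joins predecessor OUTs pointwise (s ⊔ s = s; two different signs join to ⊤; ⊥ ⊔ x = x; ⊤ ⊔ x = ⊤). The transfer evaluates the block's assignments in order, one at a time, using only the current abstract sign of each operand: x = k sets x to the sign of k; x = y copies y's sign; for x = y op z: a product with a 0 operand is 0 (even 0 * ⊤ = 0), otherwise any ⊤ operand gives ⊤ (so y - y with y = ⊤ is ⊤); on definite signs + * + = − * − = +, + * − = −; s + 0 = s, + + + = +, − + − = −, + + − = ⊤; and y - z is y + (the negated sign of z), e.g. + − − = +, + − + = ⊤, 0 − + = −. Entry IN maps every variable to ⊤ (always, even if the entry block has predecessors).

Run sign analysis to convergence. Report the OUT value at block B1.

Per-block solution:
  B0:   IN=(all ⊤)   OUT=(all ⊤)
  B1:   IN=(all ⊤)   OUT={a:+, c:-; rest ⊤}
  B2:   IN={a:+, c:-; rest ⊤}   OUT={c:-; rest ⊤}
  B3:   IN={c:-; rest ⊤}   OUT=(all ⊤)
  B4:   IN=(all ⊤)   OUT={d:-; rest ⊤}

Merge at B1: IN[B1] = OUT[B0] = {a: ⊤, b: ⊤, c: ⊤, d: ⊤, e: ⊤, f: ⊤}
Applying B1's transfer function to that IN value gives OUT[B1] (row B1 above).

Answer: {a: +, b: ⊤, c: -, d: ⊤, e: ⊤, f: ⊤}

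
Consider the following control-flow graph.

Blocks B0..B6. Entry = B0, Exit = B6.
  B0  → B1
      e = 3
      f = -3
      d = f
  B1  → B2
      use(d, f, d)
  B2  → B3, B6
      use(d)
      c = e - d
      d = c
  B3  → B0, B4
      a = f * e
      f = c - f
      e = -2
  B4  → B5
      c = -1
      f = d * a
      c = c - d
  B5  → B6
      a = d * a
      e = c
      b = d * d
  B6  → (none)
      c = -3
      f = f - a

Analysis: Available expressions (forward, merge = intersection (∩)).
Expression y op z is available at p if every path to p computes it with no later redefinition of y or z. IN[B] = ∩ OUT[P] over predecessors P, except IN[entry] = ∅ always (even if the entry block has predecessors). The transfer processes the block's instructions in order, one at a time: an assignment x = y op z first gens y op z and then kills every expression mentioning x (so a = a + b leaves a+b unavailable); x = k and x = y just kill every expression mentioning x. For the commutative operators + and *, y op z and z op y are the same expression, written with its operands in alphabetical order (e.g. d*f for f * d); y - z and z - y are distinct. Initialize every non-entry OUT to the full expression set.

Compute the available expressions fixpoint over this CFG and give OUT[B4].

Converged values:
  B0:  IN={}  OUT={}
  B1:  IN={}  OUT={}
  B2:  IN={}  OUT={}
  B3:  IN={}  OUT={}
  B4:  IN={}  OUT={a*d}
  B5:  IN={a*d}  OUT={d*d}
  B6:  IN={}  OUT={}

Merge at B4: IN[B4] = OUT[B3] = {}
Applying B4's transfer function to that IN value gives OUT[B4] (row B4 above).

Answer: {a*d}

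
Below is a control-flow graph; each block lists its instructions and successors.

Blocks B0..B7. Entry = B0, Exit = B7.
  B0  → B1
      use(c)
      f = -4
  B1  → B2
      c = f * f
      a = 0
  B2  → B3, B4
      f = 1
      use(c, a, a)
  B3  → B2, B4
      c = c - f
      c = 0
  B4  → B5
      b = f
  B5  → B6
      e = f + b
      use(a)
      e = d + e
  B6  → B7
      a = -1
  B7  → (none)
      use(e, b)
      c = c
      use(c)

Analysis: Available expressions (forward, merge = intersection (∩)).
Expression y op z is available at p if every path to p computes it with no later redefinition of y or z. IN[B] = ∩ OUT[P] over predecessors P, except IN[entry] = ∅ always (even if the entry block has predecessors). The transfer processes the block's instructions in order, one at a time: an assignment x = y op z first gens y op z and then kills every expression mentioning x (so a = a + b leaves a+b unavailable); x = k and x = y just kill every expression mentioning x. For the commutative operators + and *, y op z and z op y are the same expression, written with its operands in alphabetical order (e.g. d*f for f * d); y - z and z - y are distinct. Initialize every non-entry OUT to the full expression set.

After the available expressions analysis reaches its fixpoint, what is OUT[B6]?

Answer: {b+f}

Derivation:
Converged values:
  B0:  IN={}  OUT={}
  B1:  IN={}  OUT={f*f}
  B2:  IN={}  OUT={}
  B3:  IN={}  OUT={}
  B4:  IN={}  OUT={}
  B5:  IN={}  OUT={b+f}
  B6:  IN={b+f}  OUT={b+f}
  B7:  IN={b+f}  OUT={b+f}

Merge at B6: IN[B6] = OUT[B5] = {b+f}
Applying B6's transfer function to that IN value gives OUT[B6] (row B6 above).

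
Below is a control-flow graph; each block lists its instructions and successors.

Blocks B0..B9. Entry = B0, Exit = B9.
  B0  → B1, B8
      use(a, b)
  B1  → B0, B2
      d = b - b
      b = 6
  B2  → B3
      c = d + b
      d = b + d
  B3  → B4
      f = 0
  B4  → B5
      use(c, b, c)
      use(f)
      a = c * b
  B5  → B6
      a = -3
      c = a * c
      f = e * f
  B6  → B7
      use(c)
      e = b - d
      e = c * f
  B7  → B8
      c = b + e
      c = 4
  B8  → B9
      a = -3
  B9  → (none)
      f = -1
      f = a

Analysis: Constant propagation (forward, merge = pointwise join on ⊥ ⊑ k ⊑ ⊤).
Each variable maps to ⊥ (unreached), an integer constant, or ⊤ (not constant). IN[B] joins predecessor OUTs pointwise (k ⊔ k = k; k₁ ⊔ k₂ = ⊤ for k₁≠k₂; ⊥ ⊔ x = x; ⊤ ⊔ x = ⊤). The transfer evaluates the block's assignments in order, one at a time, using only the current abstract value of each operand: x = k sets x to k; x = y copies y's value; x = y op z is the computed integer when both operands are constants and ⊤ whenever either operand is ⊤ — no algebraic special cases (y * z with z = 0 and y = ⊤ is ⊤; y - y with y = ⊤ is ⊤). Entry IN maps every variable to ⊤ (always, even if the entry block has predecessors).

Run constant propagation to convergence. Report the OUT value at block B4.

Converged values:
  B0:   IN=(all ⊤)   OUT=(all ⊤)
  B1:   IN=(all ⊤)   OUT={b:6; rest ⊤}
  B2:   IN={b:6; rest ⊤}   OUT={b:6; rest ⊤}
  B3:   IN={b:6; rest ⊤}   OUT={b:6, f:0; rest ⊤}
  B4:   IN={b:6, f:0; rest ⊤}   OUT={b:6, f:0; rest ⊤}
  B5:   IN={b:6, f:0; rest ⊤}   OUT={a:-3, b:6; rest ⊤}
  B6:   IN={a:-3, b:6; rest ⊤}   OUT={a:-3, b:6; rest ⊤}
  B7:   IN={a:-3, b:6; rest ⊤}   OUT={a:-3, b:6, c:4; rest ⊤}
  B8:   IN=(all ⊤)   OUT={a:-3; rest ⊤}
  B9:   IN={a:-3; rest ⊤}   OUT={a:-3, f:-3; rest ⊤}

Merge at B4: IN[B4] = OUT[B3] = {a: ⊤, b: 6, c: ⊤, d: ⊤, e: ⊤, f: 0}
Applying B4's transfer function to that IN value gives OUT[B4] (row B4 above).

Answer: {a: ⊤, b: 6, c: ⊤, d: ⊤, e: ⊤, f: 0}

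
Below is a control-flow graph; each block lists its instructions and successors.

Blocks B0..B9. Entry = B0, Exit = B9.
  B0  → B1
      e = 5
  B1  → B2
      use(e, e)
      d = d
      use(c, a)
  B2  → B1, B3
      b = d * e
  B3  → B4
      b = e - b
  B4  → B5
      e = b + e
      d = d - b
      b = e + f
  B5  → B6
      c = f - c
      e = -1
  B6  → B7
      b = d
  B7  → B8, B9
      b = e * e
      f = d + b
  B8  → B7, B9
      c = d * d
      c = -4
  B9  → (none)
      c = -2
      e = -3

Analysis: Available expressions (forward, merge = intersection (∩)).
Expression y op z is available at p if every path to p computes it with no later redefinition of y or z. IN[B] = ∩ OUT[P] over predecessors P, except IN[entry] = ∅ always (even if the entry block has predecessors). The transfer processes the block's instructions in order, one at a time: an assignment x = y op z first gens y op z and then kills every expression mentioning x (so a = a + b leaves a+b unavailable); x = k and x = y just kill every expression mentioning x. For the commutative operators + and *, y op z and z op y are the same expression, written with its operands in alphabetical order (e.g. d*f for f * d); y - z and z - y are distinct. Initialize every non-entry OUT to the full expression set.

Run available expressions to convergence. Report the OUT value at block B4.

Converged values:
  B0: | IN={} | OUT={}
  B1: | IN={} | OUT={}
  B2: | IN={} | OUT={d*e}
  B3: | IN={d*e} | OUT={d*e}
  B4: | IN={d*e} | OUT={e+f}
  B5: | IN={e+f} | OUT={}
  B6: | IN={} | OUT={}
  B7: | IN={} | OUT={b+d, e*e}
  B8: | IN={b+d, e*e} | OUT={b+d, d*d, e*e}
  B9: | IN={b+d, e*e} | OUT={b+d}

Merge at B4: IN[B4] = OUT[B3] = {d*e}
Applying B4's transfer function to that IN value gives OUT[B4] (row B4 above).

Answer: {e+f}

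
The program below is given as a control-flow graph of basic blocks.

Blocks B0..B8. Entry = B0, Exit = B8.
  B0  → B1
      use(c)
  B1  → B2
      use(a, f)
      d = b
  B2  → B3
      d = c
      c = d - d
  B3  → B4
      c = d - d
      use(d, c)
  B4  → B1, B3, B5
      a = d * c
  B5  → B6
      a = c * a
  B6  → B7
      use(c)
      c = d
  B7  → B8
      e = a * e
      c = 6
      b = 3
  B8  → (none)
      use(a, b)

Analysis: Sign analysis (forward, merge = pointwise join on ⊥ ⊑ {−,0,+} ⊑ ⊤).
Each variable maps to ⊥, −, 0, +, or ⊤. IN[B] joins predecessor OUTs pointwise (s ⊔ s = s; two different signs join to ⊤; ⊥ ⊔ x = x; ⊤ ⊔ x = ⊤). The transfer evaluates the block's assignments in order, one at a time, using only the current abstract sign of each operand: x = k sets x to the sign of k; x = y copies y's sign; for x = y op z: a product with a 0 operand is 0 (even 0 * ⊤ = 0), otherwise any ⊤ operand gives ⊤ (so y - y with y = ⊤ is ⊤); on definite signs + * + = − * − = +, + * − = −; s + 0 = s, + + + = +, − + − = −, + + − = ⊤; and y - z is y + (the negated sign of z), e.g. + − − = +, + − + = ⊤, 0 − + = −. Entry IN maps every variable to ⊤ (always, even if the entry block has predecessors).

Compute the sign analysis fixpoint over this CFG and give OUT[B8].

Answer: {a: ⊤, b: +, c: +, d: ⊤, e: ⊤, f: ⊤}

Trace:
Fixpoint table:
  B0: | IN=(all ⊤) | OUT=(all ⊤)
  B1: | IN=(all ⊤) | OUT=(all ⊤)
  B2: | IN=(all ⊤) | OUT=(all ⊤)
  B3: | IN=(all ⊤) | OUT=(all ⊤)
  B4: | IN=(all ⊤) | OUT=(all ⊤)
  B5: | IN=(all ⊤) | OUT=(all ⊤)
  B6: | IN=(all ⊤) | OUT=(all ⊤)
  B7: | IN=(all ⊤) | OUT={b:+, c:+; rest ⊤}
  B8: | IN={b:+, c:+; rest ⊤} | OUT={b:+, c:+; rest ⊤}

Merge at B8: IN[B8] = OUT[B7] = {a: ⊤, b: +, c: +, d: ⊤, e: ⊤, f: ⊤}
Applying B8's transfer function to that IN value gives OUT[B8] (row B8 above).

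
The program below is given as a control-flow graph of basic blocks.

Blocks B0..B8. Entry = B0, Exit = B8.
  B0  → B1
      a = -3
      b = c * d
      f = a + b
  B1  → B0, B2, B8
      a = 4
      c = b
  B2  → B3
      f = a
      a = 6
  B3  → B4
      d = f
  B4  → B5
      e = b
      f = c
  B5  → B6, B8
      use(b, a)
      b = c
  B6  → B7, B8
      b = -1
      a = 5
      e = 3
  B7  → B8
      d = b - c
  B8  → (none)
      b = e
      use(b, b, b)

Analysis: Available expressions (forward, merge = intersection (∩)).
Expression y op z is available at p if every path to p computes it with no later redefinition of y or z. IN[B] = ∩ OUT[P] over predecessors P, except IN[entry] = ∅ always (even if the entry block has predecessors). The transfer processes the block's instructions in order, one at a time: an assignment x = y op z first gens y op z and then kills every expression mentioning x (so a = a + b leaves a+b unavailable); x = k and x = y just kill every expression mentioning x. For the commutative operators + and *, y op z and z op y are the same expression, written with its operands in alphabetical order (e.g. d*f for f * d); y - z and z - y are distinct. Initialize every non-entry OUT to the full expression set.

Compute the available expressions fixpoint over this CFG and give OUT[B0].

Answer: {a+b, c*d}

Working:
Fixpoint table:
  B0: | IN={} | OUT={a+b, c*d}
  B1: | IN={a+b, c*d} | OUT={}
  B2: | IN={} | OUT={}
  B3: | IN={} | OUT={}
  B4: | IN={} | OUT={}
  B5: | IN={} | OUT={}
  B6: | IN={} | OUT={}
  B7: | IN={} | OUT={b-c}
  B8: | IN={} | OUT={}

Merge at B0 (entry node, so the boundary value {} is joined with the incoming edge(s)): IN[B0] = {} ∩ OUT[B1] = {}
Applying B0's transfer function to that IN value gives OUT[B0] (row B0 above).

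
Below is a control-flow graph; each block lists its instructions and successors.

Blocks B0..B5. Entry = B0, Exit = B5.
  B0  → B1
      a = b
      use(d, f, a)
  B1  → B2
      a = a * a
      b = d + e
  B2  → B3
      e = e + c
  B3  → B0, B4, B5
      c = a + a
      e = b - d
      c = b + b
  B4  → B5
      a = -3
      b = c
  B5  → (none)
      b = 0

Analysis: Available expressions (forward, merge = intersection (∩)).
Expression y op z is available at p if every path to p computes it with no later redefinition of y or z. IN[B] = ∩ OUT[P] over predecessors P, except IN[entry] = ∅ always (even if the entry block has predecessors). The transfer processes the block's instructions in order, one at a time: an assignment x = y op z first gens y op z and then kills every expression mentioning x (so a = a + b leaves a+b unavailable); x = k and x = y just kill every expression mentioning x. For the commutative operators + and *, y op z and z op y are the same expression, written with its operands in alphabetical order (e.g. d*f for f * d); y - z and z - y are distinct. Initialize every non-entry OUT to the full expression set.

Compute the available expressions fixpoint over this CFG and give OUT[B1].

Fixpoint table:
  B0:   IN={}   OUT={}
  B1:   IN={}   OUT={d+e}
  B2:   IN={d+e}   OUT={}
  B3:   IN={}   OUT={a+a, b+b, b-d}
  B4:   IN={a+a, b+b, b-d}   OUT={}
  B5:   IN={}   OUT={}

Merge at B1: IN[B1] = OUT[B0] = {}
Applying B1's transfer function to that IN value gives OUT[B1] (row B1 above).

Answer: {d+e}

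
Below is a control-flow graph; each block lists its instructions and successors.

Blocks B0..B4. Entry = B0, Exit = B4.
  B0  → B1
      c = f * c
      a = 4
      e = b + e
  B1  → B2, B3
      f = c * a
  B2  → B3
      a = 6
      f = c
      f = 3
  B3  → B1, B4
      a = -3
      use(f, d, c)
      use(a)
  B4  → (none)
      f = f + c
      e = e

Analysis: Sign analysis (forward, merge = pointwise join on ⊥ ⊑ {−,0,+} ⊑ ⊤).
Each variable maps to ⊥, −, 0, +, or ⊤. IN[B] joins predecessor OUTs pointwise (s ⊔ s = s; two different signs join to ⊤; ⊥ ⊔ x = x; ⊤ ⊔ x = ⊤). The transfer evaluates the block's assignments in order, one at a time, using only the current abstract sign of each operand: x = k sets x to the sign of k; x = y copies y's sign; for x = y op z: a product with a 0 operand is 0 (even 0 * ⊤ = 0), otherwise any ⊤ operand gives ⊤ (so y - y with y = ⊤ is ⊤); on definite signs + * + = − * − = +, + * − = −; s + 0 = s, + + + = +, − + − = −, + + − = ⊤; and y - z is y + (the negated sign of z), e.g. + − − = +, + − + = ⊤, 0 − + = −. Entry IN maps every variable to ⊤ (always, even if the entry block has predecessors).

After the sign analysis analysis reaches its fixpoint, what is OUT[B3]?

Answer: {a: -, b: ⊤, c: ⊤, d: ⊤, e: ⊤, f: ⊤}

Trace:
Per-block solution:
  B0: | IN=(all ⊤) | OUT={a:+; rest ⊤}
  B1: | IN=(all ⊤) | OUT=(all ⊤)
  B2: | IN=(all ⊤) | OUT={a:+, f:+; rest ⊤}
  B3: | IN=(all ⊤) | OUT={a:-; rest ⊤}
  B4: | IN={a:-; rest ⊤} | OUT={a:-; rest ⊤}

Merge at B3: IN[B3] = OUT[B1] ⊔ OUT[B2] = {a: ⊤, b: ⊤, c: ⊤, d: ⊤, e: ⊤, f: ⊤}
Applying B3's transfer function to that IN value gives OUT[B3] (row B3 above).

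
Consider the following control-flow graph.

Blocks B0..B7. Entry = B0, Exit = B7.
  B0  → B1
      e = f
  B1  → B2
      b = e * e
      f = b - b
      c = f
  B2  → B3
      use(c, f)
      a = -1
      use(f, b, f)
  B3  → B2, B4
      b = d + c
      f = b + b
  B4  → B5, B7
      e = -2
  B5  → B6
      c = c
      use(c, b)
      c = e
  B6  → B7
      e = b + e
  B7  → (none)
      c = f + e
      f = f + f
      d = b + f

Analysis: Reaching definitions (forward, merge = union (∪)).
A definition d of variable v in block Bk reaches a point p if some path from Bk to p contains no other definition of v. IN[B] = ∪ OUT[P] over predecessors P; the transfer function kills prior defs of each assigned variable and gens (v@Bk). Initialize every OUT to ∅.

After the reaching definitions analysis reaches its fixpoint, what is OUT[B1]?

Converged values:
  B0:   IN={}   OUT={e@B0}
  B1:   IN={e@B0}   OUT={b@B1, c@B1, e@B0, f@B1}
  B2:   IN={a@B2, b@B1, b@B3, c@B1, e@B0, f@B1, f@B3}   OUT={a@B2, b@B1, b@B3, c@B1, e@B0, f@B1, f@B3}
  B3:   IN={a@B2, b@B1, b@B3, c@B1, e@B0, f@B1, f@B3}   OUT={a@B2, b@B3, c@B1, e@B0, f@B3}
  B4:   IN={a@B2, b@B3, c@B1, e@B0, f@B3}   OUT={a@B2, b@B3, c@B1, e@B4, f@B3}
  B5:   IN={a@B2, b@B3, c@B1, e@B4, f@B3}   OUT={a@B2, b@B3, c@B5, e@B4, f@B3}
  B6:   IN={a@B2, b@B3, c@B5, e@B4, f@B3}   OUT={a@B2, b@B3, c@B5, e@B6, f@B3}
  B7:   IN={a@B2, b@B3, c@B1, c@B5, e@B4, e@B6, f@B3}   OUT={a@B2, b@B3, c@B7, d@B7, e@B4, e@B6, f@B7}

Merge at B1: IN[B1] = OUT[B0] = {e@B0}
Applying B1's transfer function to that IN value gives OUT[B1] (row B1 above).

Answer: {b@B1, c@B1, e@B0, f@B1}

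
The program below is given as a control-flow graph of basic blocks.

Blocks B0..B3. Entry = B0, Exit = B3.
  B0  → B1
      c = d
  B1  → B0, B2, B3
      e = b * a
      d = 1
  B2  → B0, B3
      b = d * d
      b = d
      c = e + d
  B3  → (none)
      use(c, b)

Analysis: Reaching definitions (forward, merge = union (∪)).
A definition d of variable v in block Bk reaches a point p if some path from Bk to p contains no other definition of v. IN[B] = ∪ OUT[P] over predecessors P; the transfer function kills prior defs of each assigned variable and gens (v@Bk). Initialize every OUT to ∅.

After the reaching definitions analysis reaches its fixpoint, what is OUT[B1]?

Converged values:
  B0:   IN={b@B2, c@B0, c@B2, d@B1, e@B1}   OUT={b@B2, c@B0, d@B1, e@B1}
  B1:   IN={b@B2, c@B0, d@B1, e@B1}   OUT={b@B2, c@B0, d@B1, e@B1}
  B2:   IN={b@B2, c@B0, d@B1, e@B1}   OUT={b@B2, c@B2, d@B1, e@B1}
  B3:   IN={b@B2, c@B0, c@B2, d@B1, e@B1}   OUT={b@B2, c@B0, c@B2, d@B1, e@B1}

Merge at B1: IN[B1] = OUT[B0] = {b@B2, c@B0, d@B1, e@B1}
Applying B1's transfer function to that IN value gives OUT[B1] (row B1 above).

Answer: {b@B2, c@B0, d@B1, e@B1}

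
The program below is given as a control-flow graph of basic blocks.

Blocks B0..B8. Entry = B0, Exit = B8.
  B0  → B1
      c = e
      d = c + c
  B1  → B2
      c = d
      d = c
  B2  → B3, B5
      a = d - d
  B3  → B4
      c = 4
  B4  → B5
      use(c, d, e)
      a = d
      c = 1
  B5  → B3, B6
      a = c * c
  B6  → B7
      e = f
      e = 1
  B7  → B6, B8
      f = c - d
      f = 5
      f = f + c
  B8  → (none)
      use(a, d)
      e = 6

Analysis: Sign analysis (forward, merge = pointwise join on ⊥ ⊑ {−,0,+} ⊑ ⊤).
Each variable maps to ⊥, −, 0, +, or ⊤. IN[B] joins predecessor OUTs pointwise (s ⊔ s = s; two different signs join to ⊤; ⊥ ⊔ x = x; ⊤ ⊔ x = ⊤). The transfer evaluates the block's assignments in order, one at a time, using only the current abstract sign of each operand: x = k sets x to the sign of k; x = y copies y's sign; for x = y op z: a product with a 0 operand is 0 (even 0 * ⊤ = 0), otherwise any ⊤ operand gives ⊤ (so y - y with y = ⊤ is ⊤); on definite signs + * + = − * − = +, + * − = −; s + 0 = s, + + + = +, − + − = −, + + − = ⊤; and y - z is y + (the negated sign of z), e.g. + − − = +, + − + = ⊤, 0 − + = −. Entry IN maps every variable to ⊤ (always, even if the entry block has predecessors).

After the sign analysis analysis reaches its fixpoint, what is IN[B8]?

Answer: {a: ⊤, b: ⊤, c: ⊤, d: ⊤, e: +, f: ⊤}

Working:
Fixpoint table:
  B0: | IN=(all ⊤) | OUT=(all ⊤)
  B1: | IN=(all ⊤) | OUT=(all ⊤)
  B2: | IN=(all ⊤) | OUT=(all ⊤)
  B3: | IN=(all ⊤) | OUT={c:+; rest ⊤}
  B4: | IN={c:+; rest ⊤} | OUT={c:+; rest ⊤}
  B5: | IN=(all ⊤) | OUT=(all ⊤)
  B6: | IN=(all ⊤) | OUT={e:+; rest ⊤}
  B7: | IN={e:+; rest ⊤} | OUT={e:+; rest ⊤}
  B8: | IN={e:+; rest ⊤} | OUT={e:+; rest ⊤}

Merge at B8: IN[B8] = OUT[B7] = {a: ⊤, b: ⊤, c: ⊤, d: ⊤, e: +, f: ⊤}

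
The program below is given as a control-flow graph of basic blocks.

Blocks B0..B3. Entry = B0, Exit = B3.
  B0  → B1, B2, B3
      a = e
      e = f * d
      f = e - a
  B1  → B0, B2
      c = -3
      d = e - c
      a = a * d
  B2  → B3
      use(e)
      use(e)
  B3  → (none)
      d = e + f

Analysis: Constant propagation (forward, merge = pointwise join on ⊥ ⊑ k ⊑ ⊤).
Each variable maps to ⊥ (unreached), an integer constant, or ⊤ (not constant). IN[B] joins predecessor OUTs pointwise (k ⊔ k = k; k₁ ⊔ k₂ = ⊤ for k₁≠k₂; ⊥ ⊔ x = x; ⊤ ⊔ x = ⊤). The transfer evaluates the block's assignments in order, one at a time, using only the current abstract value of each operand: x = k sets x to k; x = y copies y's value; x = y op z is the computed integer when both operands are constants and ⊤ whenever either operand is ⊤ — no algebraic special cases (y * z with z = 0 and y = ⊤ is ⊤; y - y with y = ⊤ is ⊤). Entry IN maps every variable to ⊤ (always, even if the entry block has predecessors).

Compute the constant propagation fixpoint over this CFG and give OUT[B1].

Answer: {a: ⊤, b: ⊤, c: -3, d: ⊤, e: ⊤, f: ⊤}

Working:
Fixpoint table:
  B0:   IN=(all ⊤)   OUT=(all ⊤)
  B1:   IN=(all ⊤)   OUT={c:-3; rest ⊤}
  B2:   IN=(all ⊤)   OUT=(all ⊤)
  B3:   IN=(all ⊤)   OUT=(all ⊤)

Merge at B1: IN[B1] = OUT[B0] = {a: ⊤, b: ⊤, c: ⊤, d: ⊤, e: ⊤, f: ⊤}
Applying B1's transfer function to that IN value gives OUT[B1] (row B1 above).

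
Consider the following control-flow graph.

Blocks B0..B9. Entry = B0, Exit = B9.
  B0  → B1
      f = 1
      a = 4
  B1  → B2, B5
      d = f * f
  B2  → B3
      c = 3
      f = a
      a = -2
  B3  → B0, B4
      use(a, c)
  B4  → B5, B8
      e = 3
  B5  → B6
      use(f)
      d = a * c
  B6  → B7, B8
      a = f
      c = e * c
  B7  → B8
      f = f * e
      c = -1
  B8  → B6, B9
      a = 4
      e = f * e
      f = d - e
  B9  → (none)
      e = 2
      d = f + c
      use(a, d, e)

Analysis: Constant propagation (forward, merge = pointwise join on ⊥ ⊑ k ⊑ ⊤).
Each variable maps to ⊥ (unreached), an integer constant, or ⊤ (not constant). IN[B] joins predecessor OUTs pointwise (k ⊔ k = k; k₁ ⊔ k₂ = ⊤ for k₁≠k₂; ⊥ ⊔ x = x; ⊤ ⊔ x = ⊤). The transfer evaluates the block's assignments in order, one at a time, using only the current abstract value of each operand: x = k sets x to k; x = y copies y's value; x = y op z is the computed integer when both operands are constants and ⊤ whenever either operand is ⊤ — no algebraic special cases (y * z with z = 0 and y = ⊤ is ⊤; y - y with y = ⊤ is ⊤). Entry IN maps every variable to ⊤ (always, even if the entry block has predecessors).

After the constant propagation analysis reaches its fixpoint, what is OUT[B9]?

Fixpoint table:
  B0:   IN=(all ⊤)   OUT={a:4, f:1; rest ⊤}
  B1:   IN={a:4, f:1; rest ⊤}   OUT={a:4, d:1, f:1; rest ⊤}
  B2:   IN={a:4, d:1, f:1; rest ⊤}   OUT={a:-2, c:3, d:1, f:4; rest ⊤}
  B3:   IN={a:-2, c:3, d:1, f:4; rest ⊤}   OUT={a:-2, c:3, d:1, f:4; rest ⊤}
  B4:   IN={a:-2, c:3, d:1, f:4; rest ⊤}   OUT={a:-2, c:3, d:1, e:3, f:4; rest ⊤}
  B5:   IN={d:1; rest ⊤}   OUT=(all ⊤)
  B6:   IN=(all ⊤)   OUT=(all ⊤)
  B7:   IN=(all ⊤)   OUT={c:-1; rest ⊤}
  B8:   IN=(all ⊤)   OUT={a:4; rest ⊤}
  B9:   IN={a:4; rest ⊤}   OUT={a:4, e:2; rest ⊤}

Merge at B9: IN[B9] = OUT[B8] = {a: 4, b: ⊤, c: ⊤, d: ⊤, e: ⊤, f: ⊤}
Applying B9's transfer function to that IN value gives OUT[B9] (row B9 above).

Answer: {a: 4, b: ⊤, c: ⊤, d: ⊤, e: 2, f: ⊤}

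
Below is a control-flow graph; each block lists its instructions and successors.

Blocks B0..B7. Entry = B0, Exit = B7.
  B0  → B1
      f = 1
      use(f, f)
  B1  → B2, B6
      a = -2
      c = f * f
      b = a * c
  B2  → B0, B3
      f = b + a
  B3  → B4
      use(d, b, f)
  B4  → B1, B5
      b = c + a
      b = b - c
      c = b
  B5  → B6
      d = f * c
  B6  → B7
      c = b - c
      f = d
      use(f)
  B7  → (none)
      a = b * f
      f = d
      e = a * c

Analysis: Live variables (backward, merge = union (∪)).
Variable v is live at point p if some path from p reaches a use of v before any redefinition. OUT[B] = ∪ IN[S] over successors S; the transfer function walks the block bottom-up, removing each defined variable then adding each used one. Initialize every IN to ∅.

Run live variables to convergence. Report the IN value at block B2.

Fixpoint table:
  B0: | IN={d} | OUT={d, f}
  B1: | IN={d, f} | OUT={a, b, c, d}
  B2: | IN={a, b, c, d} | OUT={a, b, c, d, f}
  B3: | IN={a, b, c, d, f} | OUT={a, c, d, f}
  B4: | IN={a, c, d, f} | OUT={b, c, d, f}
  B5: | IN={b, c, f} | OUT={b, c, d}
  B6: | IN={b, c, d} | OUT={b, c, d, f}
  B7: | IN={b, c, d, f} | OUT={}

Merge at B2: OUT[B2] = IN[B0] ⊔ IN[B3] = {a, b, c, d, f}
Applying B2's transfer function to that OUT value gives IN[B2] (row B2 above).

Answer: {a, b, c, d}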